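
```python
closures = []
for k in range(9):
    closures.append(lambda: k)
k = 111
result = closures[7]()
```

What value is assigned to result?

Step 1: Lambdas capture the variable k by reference, not by value.
Step 2: After the loop, k is reassigned to 111.
Step 3: closures[7]() looks up the current k = 111. result = 111

The answer is 111.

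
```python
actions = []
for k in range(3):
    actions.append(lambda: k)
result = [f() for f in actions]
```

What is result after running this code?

Step 1: All 3 lambdas share the same variable k.
Step 2: After the loop, k = 2.
Step 3: Each call returns 2. result = [2, 2, 2]

The answer is [2, 2, 2].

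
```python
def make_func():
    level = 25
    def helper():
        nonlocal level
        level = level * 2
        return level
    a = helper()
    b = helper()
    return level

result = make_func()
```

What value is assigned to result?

Step 1: level starts at 25.
Step 2: First helper(): level = 25 * 2 = 50.
Step 3: Second helper(): level = 50 * 2 = 100.
Step 4: result = 100

The answer is 100.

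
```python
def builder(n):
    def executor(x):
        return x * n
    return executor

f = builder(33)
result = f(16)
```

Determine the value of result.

Step 1: builder(33) creates a closure capturing n = 33.
Step 2: f(16) computes 16 * 33 = 528.
Step 3: result = 528

The answer is 528.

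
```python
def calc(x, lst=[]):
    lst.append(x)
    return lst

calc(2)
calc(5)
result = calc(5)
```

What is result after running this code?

Step 1: Mutable default argument gotcha! The list [] is created once.
Step 2: Each call appends to the SAME list: [2], [2, 5], [2, 5, 5].
Step 3: result = [2, 5, 5]

The answer is [2, 5, 5].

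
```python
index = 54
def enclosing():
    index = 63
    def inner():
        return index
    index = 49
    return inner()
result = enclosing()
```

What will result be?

Step 1: enclosing() sets index = 63, then later index = 49.
Step 2: inner() is called after index is reassigned to 49. Closures capture variables by reference, not by value.
Step 3: result = 49

The answer is 49.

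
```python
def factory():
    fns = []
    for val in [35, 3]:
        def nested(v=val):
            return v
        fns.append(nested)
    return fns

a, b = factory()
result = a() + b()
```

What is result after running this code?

Step 1: Default argument v=val captures val at each iteration.
Step 2: a() returns 35 (captured at first iteration), b() returns 3 (captured at second).
Step 3: result = 35 + 3 = 38

The answer is 38.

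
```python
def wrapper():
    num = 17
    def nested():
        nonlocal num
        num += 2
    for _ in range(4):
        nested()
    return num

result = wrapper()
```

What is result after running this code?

Step 1: num = 17.
Step 2: nested() is called 4 times in a loop, each adding 2 via nonlocal.
Step 3: num = 17 + 2 * 4 = 25

The answer is 25.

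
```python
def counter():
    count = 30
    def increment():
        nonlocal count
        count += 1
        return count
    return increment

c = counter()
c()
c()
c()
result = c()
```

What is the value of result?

Step 1: counter() creates closure with count = 30.
Step 2: Each c() call increments count via nonlocal. After 4 calls: 30 + 4 = 34.
Step 3: result = 34

The answer is 34.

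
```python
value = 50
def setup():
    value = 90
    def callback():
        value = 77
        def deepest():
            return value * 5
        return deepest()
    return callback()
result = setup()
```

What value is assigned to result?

Step 1: deepest() looks up value through LEGB: not local, finds value = 77 in enclosing callback().
Step 2: Returns 77 * 5 = 385.
Step 3: result = 385

The answer is 385.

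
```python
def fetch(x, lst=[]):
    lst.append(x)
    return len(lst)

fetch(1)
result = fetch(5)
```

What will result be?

Step 1: Mutable default list persists between calls.
Step 2: First call: lst = [1], len = 1. Second call: lst = [1, 5], len = 2.
Step 3: result = 2

The answer is 2.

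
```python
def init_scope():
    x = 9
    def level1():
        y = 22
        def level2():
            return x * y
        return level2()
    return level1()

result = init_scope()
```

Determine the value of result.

Step 1: x = 9 in init_scope. y = 22 in level1.
Step 2: level2() reads x = 9 and y = 22 from enclosing scopes.
Step 3: result = 9 * 22 = 198

The answer is 198.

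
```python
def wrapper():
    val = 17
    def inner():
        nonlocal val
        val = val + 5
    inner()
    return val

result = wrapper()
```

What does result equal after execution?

Step 1: wrapper() sets val = 17.
Step 2: inner() uses nonlocal to modify val in wrapper's scope: val = 17 + 5 = 22.
Step 3: wrapper() returns the modified val = 22

The answer is 22.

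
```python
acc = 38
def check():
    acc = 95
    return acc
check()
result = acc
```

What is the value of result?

Step 1: acc = 38 globally.
Step 2: check() creates a LOCAL acc = 95 (no global keyword!).
Step 3: The global acc is unchanged. result = 38

The answer is 38.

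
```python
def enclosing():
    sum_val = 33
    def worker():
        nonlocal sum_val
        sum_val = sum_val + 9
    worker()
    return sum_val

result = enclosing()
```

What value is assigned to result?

Step 1: enclosing() sets sum_val = 33.
Step 2: worker() uses nonlocal to modify sum_val in enclosing's scope: sum_val = 33 + 9 = 42.
Step 3: enclosing() returns the modified sum_val = 42

The answer is 42.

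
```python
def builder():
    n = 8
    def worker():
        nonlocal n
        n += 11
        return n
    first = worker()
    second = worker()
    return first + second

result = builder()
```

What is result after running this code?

Step 1: n starts at 8.
Step 2: First call: n = 8 + 11 = 19, returns 19.
Step 3: Second call: n = 19 + 11 = 30, returns 30.
Step 4: result = 19 + 30 = 49

The answer is 49.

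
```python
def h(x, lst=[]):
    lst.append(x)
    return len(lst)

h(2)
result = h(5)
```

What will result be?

Step 1: Mutable default list persists between calls.
Step 2: First call: lst = [2], len = 1. Second call: lst = [2, 5], len = 2.
Step 3: result = 2

The answer is 2.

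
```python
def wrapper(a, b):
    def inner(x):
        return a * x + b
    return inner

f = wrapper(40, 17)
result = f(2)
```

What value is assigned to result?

Step 1: wrapper(40, 17) captures a = 40, b = 17.
Step 2: f(2) computes 40 * 2 + 17 = 97.
Step 3: result = 97

The answer is 97.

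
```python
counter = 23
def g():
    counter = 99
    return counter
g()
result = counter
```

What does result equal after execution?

Step 1: counter = 23 globally.
Step 2: g() creates a LOCAL counter = 99 (no global keyword!).
Step 3: The global counter is unchanged. result = 23

The answer is 23.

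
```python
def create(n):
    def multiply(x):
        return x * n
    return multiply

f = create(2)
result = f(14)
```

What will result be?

Step 1: create(2) returns multiply closure with n = 2.
Step 2: f(14) computes 14 * 2 = 28.
Step 3: result = 28

The answer is 28.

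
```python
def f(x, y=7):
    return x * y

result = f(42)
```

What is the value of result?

Step 1: f(42) uses default y = 7.
Step 2: Returns 42 * 7 = 294.
Step 3: result = 294

The answer is 294.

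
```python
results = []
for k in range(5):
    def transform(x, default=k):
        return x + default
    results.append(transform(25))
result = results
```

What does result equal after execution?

Step 1: Default argument default=k is evaluated at function definition time.
Step 2: Each iteration creates transform with default = current k value.
Step 3: transform(25) returns 25 + default. results = [25, 26, 27, 28, 29]

The answer is [25, 26, 27, 28, 29].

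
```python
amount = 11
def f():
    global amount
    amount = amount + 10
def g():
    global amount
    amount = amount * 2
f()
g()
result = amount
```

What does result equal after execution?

Step 1: amount = 11.
Step 2: f() adds 10: amount = 11 + 10 = 21.
Step 3: g() doubles: amount = 21 * 2 = 42.
Step 4: result = 42

The answer is 42.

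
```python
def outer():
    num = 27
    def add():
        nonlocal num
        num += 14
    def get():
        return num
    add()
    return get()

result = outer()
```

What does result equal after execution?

Step 1: num = 27. add() modifies it via nonlocal, get() reads it.
Step 2: add() makes num = 27 + 14 = 41.
Step 3: get() returns 41. result = 41

The answer is 41.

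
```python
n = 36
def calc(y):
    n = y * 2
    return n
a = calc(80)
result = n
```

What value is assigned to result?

Step 1: Global n = 36.
Step 2: calc(80) creates local n = 80 * 2 = 160.
Step 3: Global n unchanged because no global keyword. result = 36

The answer is 36.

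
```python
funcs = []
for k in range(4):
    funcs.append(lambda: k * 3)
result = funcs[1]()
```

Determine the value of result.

Step 1: All lambdas reference the same variable k (late binding).
Step 2: After the loop, k = 3. Every lambda returns k * 3.
Step 3: funcs[1]() = 3 * 3 = 9

The answer is 9.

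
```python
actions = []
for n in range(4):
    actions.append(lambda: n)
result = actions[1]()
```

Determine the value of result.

Step 1: The loop creates 4 lambdas, all referencing the same variable n.
Step 2: After the loop, n = 3 (final value).
Step 3: actions[1]() looks up n at call time and finds 3. This is the late binding gotcha. result = 3

The answer is 3.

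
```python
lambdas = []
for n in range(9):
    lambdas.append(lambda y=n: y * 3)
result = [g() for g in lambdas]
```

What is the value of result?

Step 1: Default arg y=n captures n at each iteration.
Step 2: lambdas[k] has y defaulting to k, returns k * 3.
Step 3: result = [0, 3, 6, 9, 12, 15, 18, 21, 24]

The answer is [0, 3, 6, 9, 12, 15, 18, 21, 24].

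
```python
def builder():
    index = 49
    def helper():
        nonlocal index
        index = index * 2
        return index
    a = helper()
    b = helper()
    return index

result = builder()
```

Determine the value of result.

Step 1: index starts at 49.
Step 2: First helper(): index = 49 * 2 = 98.
Step 3: Second helper(): index = 98 * 2 = 196.
Step 4: result = 196

The answer is 196.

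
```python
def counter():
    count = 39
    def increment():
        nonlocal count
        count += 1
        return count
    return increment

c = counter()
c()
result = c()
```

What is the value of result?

Step 1: counter() creates closure with count = 39.
Step 2: Each c() call increments count via nonlocal. After 2 calls: 39 + 2 = 41.
Step 3: result = 41

The answer is 41.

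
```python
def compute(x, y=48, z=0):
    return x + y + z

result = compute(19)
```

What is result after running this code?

Step 1: compute(19) uses defaults y = 48, z = 0.
Step 2: Returns 19 + 48 + 0 = 67.
Step 3: result = 67

The answer is 67.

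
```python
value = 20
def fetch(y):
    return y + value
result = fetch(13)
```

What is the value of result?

Step 1: value = 20 is defined globally.
Step 2: fetch(13) uses parameter y = 13 and looks up value from global scope = 20.
Step 3: result = 13 + 20 = 33

The answer is 33.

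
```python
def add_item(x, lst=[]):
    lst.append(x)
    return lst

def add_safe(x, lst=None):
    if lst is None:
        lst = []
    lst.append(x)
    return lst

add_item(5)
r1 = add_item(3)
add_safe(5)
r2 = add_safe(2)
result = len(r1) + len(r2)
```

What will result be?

Step 1: add_item shares mutable default: after 2 calls, lst = [5, 3], len = 2.
Step 2: add_safe creates fresh list each time: r2 = [2], len = 1.
Step 3: result = 2 + 1 = 3

The answer is 3.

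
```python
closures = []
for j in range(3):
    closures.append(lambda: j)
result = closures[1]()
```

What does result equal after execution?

Step 1: The loop creates 3 lambdas, all referencing the same variable j.
Step 2: After the loop, j = 2 (final value).
Step 3: closures[1]() looks up j at call time and finds 2. This is the late binding gotcha. result = 2

The answer is 2.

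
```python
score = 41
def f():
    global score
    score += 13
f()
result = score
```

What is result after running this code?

Step 1: score = 41 globally.
Step 2: f() modifies global score: score += 13 = 54.
Step 3: result = 54

The answer is 54.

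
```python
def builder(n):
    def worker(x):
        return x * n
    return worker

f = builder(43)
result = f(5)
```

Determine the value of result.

Step 1: builder(43) creates a closure capturing n = 43.
Step 2: f(5) computes 5 * 43 = 215.
Step 3: result = 215

The answer is 215.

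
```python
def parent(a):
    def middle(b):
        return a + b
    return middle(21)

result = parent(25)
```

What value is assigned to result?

Step 1: parent(25) passes a = 25.
Step 2: middle(21) has b = 21, reads a = 25 from enclosing.
Step 3: result = 25 + 21 = 46

The answer is 46.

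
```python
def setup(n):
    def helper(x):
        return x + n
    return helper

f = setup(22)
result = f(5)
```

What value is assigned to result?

Step 1: setup(22) creates a closure that captures n = 22.
Step 2: f(5) calls the closure with x = 5, returning 5 + 22 = 27.
Step 3: result = 27

The answer is 27.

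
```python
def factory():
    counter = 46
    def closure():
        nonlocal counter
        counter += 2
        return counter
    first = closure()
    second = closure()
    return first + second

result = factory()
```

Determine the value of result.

Step 1: counter starts at 46.
Step 2: First call: counter = 46 + 2 = 48, returns 48.
Step 3: Second call: counter = 48 + 2 = 50, returns 50.
Step 4: result = 48 + 50 = 98

The answer is 98.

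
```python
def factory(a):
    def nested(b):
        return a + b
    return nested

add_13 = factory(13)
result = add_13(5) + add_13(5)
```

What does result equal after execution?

Step 1: add_13 captures a = 13.
Step 2: add_13(5) = 13 + 5 = 18, called twice.
Step 3: result = 18 + 18 = 36

The answer is 36.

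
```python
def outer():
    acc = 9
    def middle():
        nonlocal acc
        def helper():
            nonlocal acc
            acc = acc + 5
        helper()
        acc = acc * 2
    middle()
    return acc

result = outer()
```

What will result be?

Step 1: acc = 9.
Step 2: helper() adds 5: acc = 9 + 5 = 14.
Step 3: middle() doubles: acc = 14 * 2 = 28.
Step 4: result = 28

The answer is 28.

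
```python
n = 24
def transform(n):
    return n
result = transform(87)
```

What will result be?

Step 1: Global n = 24.
Step 2: transform(87) takes parameter n = 87, which shadows the global.
Step 3: result = 87

The answer is 87.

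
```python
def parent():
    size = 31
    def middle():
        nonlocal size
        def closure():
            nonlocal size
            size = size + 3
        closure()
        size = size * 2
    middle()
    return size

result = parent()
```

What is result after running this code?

Step 1: size = 31.
Step 2: closure() adds 3: size = 31 + 3 = 34.
Step 3: middle() doubles: size = 34 * 2 = 68.
Step 4: result = 68

The answer is 68.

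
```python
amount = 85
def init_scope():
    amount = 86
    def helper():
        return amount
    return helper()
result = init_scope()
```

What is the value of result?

Step 1: amount = 85 globally, but init_scope() defines amount = 86 locally.
Step 2: helper() looks up amount. Not in local scope, so checks enclosing scope (init_scope) and finds amount = 86.
Step 3: result = 86

The answer is 86.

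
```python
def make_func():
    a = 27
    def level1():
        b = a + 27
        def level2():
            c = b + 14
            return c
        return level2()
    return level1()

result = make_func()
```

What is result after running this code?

Step 1: a = 27. b = a + 27 = 54.
Step 2: c = b + 14 = 54 + 14 = 68.
Step 3: result = 68

The answer is 68.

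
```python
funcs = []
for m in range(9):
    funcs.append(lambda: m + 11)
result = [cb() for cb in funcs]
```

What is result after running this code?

Step 1: All lambdas capture m by reference. After the loop, m = 8.
Step 2: Each call returns 8 + 11 = 19.
Step 3: result = [19, 19, 19, 19, 19, 19, 19, 19, 19]

The answer is [19, 19, 19, 19, 19, 19, 19, 19, 19].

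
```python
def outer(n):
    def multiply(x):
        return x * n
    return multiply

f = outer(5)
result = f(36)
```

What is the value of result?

Step 1: outer(5) returns multiply closure with n = 5.
Step 2: f(36) computes 36 * 5 = 180.
Step 3: result = 180

The answer is 180.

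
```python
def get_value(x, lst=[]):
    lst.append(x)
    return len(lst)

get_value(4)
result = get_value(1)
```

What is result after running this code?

Step 1: Mutable default list persists between calls.
Step 2: First call: lst = [4], len = 1. Second call: lst = [4, 1], len = 2.
Step 3: result = 2

The answer is 2.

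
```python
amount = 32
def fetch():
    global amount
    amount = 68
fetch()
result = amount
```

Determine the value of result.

Step 1: amount = 32 globally.
Step 2: fetch() declares global amount and sets it to 68.
Step 3: After fetch(), global amount = 68. result = 68

The answer is 68.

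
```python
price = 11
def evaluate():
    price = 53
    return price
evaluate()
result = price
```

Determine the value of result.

Step 1: Global price = 11.
Step 2: evaluate() creates local price = 53 (shadow, not modification).
Step 3: After evaluate() returns, global price is unchanged. result = 11

The answer is 11.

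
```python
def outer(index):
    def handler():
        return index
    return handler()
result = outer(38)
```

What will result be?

Step 1: outer(38) binds parameter index = 38.
Step 2: handler() looks up index in enclosing scope and finds the parameter index = 38.
Step 3: result = 38

The answer is 38.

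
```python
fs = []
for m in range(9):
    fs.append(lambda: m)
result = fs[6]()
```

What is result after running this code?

Step 1: The loop creates 9 lambdas, all referencing the same variable m.
Step 2: After the loop, m = 8 (final value).
Step 3: fs[6]() looks up m at call time and finds 8. This is the late binding gotcha. result = 8

The answer is 8.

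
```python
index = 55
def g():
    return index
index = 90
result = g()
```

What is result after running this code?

Step 1: index is first set to 55, then reassigned to 90.
Step 2: g() is called after the reassignment, so it looks up the current global index = 90.
Step 3: result = 90

The answer is 90.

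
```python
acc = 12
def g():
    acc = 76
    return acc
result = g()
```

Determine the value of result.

Step 1: Global acc = 12.
Step 2: g() creates local acc = 76, shadowing the global.
Step 3: Returns local acc = 76. result = 76

The answer is 76.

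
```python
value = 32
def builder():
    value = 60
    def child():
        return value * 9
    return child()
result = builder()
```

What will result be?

Step 1: builder() shadows global value with value = 60.
Step 2: child() finds value = 60 in enclosing scope, computes 60 * 9 = 540.
Step 3: result = 540

The answer is 540.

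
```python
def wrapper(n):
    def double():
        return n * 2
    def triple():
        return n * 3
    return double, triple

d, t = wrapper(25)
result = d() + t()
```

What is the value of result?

Step 1: Both closures capture the same n = 25.
Step 2: d() = 25 * 2 = 50, t() = 25 * 3 = 75.
Step 3: result = 50 + 75 = 125

The answer is 125.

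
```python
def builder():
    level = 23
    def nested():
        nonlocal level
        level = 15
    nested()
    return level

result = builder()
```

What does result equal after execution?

Step 1: builder() sets level = 23.
Step 2: nested() uses nonlocal to reassign level = 15.
Step 3: result = 15

The answer is 15.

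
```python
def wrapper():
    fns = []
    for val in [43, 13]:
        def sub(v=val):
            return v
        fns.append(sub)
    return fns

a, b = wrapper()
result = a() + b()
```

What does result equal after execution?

Step 1: Default argument v=val captures val at each iteration.
Step 2: a() returns 43 (captured at first iteration), b() returns 13 (captured at second).
Step 3: result = 43 + 13 = 56

The answer is 56.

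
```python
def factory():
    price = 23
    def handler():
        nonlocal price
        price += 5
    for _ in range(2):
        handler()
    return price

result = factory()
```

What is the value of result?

Step 1: price = 23.
Step 2: handler() is called 2 times in a loop, each adding 5 via nonlocal.
Step 3: price = 23 + 5 * 2 = 33

The answer is 33.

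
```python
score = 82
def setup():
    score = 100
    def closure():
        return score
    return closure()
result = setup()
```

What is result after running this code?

Step 1: score = 82 globally, but setup() defines score = 100 locally.
Step 2: closure() looks up score. Not in local scope, so checks enclosing scope (setup) and finds score = 100.
Step 3: result = 100

The answer is 100.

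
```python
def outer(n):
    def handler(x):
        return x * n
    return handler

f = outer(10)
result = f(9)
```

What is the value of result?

Step 1: outer(10) creates a closure capturing n = 10.
Step 2: f(9) computes 9 * 10 = 90.
Step 3: result = 90

The answer is 90.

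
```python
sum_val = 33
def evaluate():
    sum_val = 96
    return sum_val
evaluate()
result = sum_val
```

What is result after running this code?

Step 1: sum_val = 33 globally.
Step 2: evaluate() creates a LOCAL sum_val = 96 (no global keyword!).
Step 3: The global sum_val is unchanged. result = 33

The answer is 33.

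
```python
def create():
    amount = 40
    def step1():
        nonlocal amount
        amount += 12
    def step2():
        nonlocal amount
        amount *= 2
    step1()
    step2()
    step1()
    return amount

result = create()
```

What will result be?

Step 1: amount = 40.
Step 2: step1(): amount = 40 + 12 = 52.
Step 3: step2(): amount = 52 * 2 = 104.
Step 4: step1(): amount = 104 + 12 = 116. result = 116

The answer is 116.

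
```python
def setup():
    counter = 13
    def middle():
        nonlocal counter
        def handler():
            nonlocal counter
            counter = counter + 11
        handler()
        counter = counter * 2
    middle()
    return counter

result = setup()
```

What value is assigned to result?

Step 1: counter = 13.
Step 2: handler() adds 11: counter = 13 + 11 = 24.
Step 3: middle() doubles: counter = 24 * 2 = 48.
Step 4: result = 48

The answer is 48.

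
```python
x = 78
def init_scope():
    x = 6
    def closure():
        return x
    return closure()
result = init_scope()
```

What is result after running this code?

Step 1: x = 78 globally, but init_scope() defines x = 6 locally.
Step 2: closure() looks up x. Not in local scope, so checks enclosing scope (init_scope) and finds x = 6.
Step 3: result = 6

The answer is 6.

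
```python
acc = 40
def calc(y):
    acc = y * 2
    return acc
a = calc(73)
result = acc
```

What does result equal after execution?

Step 1: Global acc = 40.
Step 2: calc(73) creates local acc = 73 * 2 = 146.
Step 3: Global acc unchanged because no global keyword. result = 40

The answer is 40.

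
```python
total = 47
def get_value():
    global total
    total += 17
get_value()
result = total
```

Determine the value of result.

Step 1: total = 47 globally.
Step 2: get_value() modifies global total: total += 17 = 64.
Step 3: result = 64

The answer is 64.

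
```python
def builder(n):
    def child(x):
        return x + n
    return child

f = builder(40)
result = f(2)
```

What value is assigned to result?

Step 1: builder(40) creates a closure that captures n = 40.
Step 2: f(2) calls the closure with x = 2, returning 2 + 40 = 42.
Step 3: result = 42

The answer is 42.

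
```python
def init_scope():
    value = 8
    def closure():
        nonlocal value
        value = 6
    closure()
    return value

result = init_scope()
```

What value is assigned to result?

Step 1: init_scope() sets value = 8.
Step 2: closure() uses nonlocal to reassign value = 6.
Step 3: result = 6

The answer is 6.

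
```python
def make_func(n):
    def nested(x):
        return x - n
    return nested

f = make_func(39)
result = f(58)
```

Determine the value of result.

Step 1: make_func(39) creates a closure capturing n = 39.
Step 2: f(58) computes 58 - 39 = 19.
Step 3: result = 19

The answer is 19.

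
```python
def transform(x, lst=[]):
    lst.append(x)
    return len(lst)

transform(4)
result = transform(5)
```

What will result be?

Step 1: Mutable default list persists between calls.
Step 2: First call: lst = [4], len = 1. Second call: lst = [4, 5], len = 2.
Step 3: result = 2

The answer is 2.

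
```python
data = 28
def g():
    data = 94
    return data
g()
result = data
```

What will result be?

Step 1: data = 28 globally.
Step 2: g() creates a LOCAL data = 94 (no global keyword!).
Step 3: The global data is unchanged. result = 28

The answer is 28.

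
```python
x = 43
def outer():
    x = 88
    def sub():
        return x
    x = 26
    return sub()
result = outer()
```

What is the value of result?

Step 1: outer() sets x = 88, then later x = 26.
Step 2: sub() is called after x is reassigned to 26. Closures capture variables by reference, not by value.
Step 3: result = 26

The answer is 26.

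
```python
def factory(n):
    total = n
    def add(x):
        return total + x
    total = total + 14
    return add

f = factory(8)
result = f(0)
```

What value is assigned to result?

Step 1: factory(8) sets total = 8, then total = 8 + 14 = 22.
Step 2: Closures capture by reference, so add sees total = 22.
Step 3: f(0) returns 22 + 0 = 22

The answer is 22.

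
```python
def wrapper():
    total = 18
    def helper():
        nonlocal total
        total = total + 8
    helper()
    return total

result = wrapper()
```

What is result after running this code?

Step 1: wrapper() sets total = 18.
Step 2: helper() uses nonlocal to modify total in wrapper's scope: total = 18 + 8 = 26.
Step 3: wrapper() returns the modified total = 26

The answer is 26.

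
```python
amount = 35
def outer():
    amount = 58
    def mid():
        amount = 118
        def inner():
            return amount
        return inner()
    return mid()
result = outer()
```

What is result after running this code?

Step 1: Three levels of shadowing: global 35, outer 58, mid 118.
Step 2: inner() finds amount = 118 in enclosing mid() scope.
Step 3: result = 118

The answer is 118.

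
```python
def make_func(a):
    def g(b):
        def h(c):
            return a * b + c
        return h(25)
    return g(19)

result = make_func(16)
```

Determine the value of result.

Step 1: a = 16, b = 19, c = 25.
Step 2: h() computes a * b + c = 16 * 19 + 25 = 329.
Step 3: result = 329

The answer is 329.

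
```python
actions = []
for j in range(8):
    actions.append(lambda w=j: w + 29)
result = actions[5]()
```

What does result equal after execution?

Step 1: Default argument w=j captures j's value at definition time.
Step 2: actions[5] was defined when j = 5, so w defaults to 5.
Step 3: result = 5 + 29 = 34 (default arg fixes the late binding issue)

The answer is 34.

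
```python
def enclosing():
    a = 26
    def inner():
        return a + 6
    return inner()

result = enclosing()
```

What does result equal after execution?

Step 1: enclosing() defines a = 26.
Step 2: inner() reads a = 26 from enclosing scope, returns 26 + 6 = 32.
Step 3: result = 32

The answer is 32.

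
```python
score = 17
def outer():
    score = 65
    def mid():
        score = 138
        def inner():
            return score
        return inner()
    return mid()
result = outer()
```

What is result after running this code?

Step 1: Three levels of shadowing: global 17, outer 65, mid 138.
Step 2: inner() finds score = 138 in enclosing mid() scope.
Step 3: result = 138

The answer is 138.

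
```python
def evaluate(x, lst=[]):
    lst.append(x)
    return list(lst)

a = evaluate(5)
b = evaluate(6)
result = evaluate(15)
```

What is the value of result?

Step 1: Default list is shared. list() creates copies for return values.
Step 2: Internal list grows: [5] -> [5, 6] -> [5, 6, 15].
Step 3: result = [5, 6, 15]

The answer is [5, 6, 15].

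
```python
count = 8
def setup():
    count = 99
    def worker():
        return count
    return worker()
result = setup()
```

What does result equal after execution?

Step 1: count = 8 globally, but setup() defines count = 99 locally.
Step 2: worker() looks up count. Not in local scope, so checks enclosing scope (setup) and finds count = 99.
Step 3: result = 99

The answer is 99.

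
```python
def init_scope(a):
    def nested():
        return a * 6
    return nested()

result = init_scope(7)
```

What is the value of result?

Step 1: init_scope(7) binds parameter a = 7.
Step 2: nested() accesses a = 7 from enclosing scope.
Step 3: result = 7 * 6 = 42

The answer is 42.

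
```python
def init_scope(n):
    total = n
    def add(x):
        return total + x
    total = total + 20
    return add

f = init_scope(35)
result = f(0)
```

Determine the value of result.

Step 1: init_scope(35) sets total = 35, then total = 35 + 20 = 55.
Step 2: Closures capture by reference, so add sees total = 55.
Step 3: f(0) returns 55 + 0 = 55

The answer is 55.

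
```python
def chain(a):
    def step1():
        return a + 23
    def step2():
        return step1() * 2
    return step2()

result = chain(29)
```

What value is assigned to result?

Step 1: chain(29) captures a = 29.
Step 2: step2() calls step1() which returns 29 + 23 = 52.
Step 3: step2() returns 52 * 2 = 104

The answer is 104.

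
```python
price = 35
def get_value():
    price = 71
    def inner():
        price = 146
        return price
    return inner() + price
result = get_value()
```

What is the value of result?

Step 1: get_value() has local price = 71. inner() has local price = 146.
Step 2: inner() returns its local price = 146.
Step 3: get_value() returns 146 + its own price (71) = 217

The answer is 217.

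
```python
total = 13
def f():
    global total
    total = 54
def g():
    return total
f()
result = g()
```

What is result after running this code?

Step 1: total = 13.
Step 2: f() sets global total = 54.
Step 3: g() reads global total = 54. result = 54

The answer is 54.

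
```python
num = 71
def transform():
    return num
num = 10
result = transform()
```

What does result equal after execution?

Step 1: num is first set to 71, then reassigned to 10.
Step 2: transform() is called after the reassignment, so it looks up the current global num = 10.
Step 3: result = 10

The answer is 10.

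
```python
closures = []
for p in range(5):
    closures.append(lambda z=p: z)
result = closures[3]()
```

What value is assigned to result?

Step 1: Default argument z=p captures p's value at each iteration.
Step 2: closures[3] captured z = 3 when p was 3.
Step 3: result = 3

The answer is 3.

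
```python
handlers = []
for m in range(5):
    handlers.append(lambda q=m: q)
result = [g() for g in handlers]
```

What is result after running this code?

Step 1: Default arg q=m captures m at each iteration.
Step 2: Each lambda has its own default: 0, 1, ..., 4.
Step 3: result = [0, 1, 2, 3, 4]

The answer is [0, 1, 2, 3, 4].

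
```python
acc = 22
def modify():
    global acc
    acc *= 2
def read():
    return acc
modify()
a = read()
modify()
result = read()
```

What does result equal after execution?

Step 1: acc = 22.
Step 2: First modify(): acc = 22 * 2 = 44.
Step 3: Second modify(): acc = 44 * 2 = 88.
Step 4: read() returns 88

The answer is 88.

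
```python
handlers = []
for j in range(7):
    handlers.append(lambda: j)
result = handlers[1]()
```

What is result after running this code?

Step 1: The loop creates 7 lambdas, all referencing the same variable j.
Step 2: After the loop, j = 6 (final value).
Step 3: handlers[1]() looks up j at call time and finds 6. This is the late binding gotcha. result = 6

The answer is 6.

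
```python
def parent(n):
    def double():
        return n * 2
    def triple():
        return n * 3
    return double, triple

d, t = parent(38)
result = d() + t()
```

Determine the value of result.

Step 1: Both closures capture the same n = 38.
Step 2: d() = 38 * 2 = 76, t() = 38 * 3 = 114.
Step 3: result = 76 + 114 = 190

The answer is 190.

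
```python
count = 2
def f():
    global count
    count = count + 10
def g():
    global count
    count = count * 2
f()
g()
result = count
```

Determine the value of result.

Step 1: count = 2.
Step 2: f() adds 10: count = 2 + 10 = 12.
Step 3: g() doubles: count = 12 * 2 = 24.
Step 4: result = 24

The answer is 24.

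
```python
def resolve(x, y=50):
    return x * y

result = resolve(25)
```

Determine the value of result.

Step 1: resolve(25) uses default y = 50.
Step 2: Returns 25 * 50 = 1250.
Step 3: result = 1250

The answer is 1250.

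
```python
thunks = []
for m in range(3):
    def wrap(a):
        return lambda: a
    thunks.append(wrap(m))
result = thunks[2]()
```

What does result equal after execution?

Step 1: wrap(m) creates a new scope capturing a = m at call time.
Step 2: thunks[2] = wrap(2), so its lambda captures a = 2.
Step 3: result = 2 (closure factory fixes late binding)

The answer is 2.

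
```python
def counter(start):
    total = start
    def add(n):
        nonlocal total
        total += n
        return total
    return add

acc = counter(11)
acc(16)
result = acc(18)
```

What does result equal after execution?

Step 1: counter(11) creates closure with total = 11.
Step 2: First acc(16): total = 11 + 16 = 27.
Step 3: Second acc(18): total = 27 + 18 = 45. result = 45

The answer is 45.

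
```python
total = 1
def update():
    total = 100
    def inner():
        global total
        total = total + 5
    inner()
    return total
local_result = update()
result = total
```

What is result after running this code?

Step 1: Global total = 1. update() creates local total = 100.
Step 2: inner() declares global total and adds 5: global total = 1 + 5 = 6.
Step 3: update() returns its local total = 100 (unaffected by inner).
Step 4: result = global total = 6

The answer is 6.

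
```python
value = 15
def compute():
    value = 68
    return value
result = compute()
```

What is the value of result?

Step 1: Global value = 15.
Step 2: compute() creates local value = 68, shadowing the global.
Step 3: Returns local value = 68. result = 68

The answer is 68.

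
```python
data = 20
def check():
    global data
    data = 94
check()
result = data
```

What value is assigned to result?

Step 1: data = 20 globally.
Step 2: check() declares global data and sets it to 94.
Step 3: After check(), global data = 94. result = 94

The answer is 94.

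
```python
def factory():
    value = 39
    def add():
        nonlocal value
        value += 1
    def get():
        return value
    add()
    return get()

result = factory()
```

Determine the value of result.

Step 1: value = 39. add() modifies it via nonlocal, get() reads it.
Step 2: add() makes value = 39 + 1 = 40.
Step 3: get() returns 40. result = 40

The answer is 40.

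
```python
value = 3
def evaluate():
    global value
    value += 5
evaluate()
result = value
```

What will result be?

Step 1: value = 3 globally.
Step 2: evaluate() modifies global value: value += 5 = 8.
Step 3: result = 8

The answer is 8.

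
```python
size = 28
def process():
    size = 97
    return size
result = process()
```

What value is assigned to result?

Step 1: Global size = 28.
Step 2: process() creates local size = 97, shadowing the global.
Step 3: Returns local size = 97. result = 97

The answer is 97.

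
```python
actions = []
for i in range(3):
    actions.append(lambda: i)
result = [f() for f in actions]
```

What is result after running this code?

Step 1: All 3 lambdas share the same variable i.
Step 2: After the loop, i = 2.
Step 3: Each call returns 2. result = [2, 2, 2]

The answer is [2, 2, 2].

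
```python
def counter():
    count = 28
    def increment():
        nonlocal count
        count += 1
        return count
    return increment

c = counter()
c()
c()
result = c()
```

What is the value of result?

Step 1: counter() creates closure with count = 28.
Step 2: Each c() call increments count via nonlocal. After 3 calls: 28 + 3 = 31.
Step 3: result = 31

The answer is 31.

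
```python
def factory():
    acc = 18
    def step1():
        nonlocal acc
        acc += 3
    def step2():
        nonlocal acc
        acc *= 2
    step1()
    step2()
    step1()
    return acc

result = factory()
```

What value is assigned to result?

Step 1: acc = 18.
Step 2: step1(): acc = 18 + 3 = 21.
Step 3: step2(): acc = 21 * 2 = 42.
Step 4: step1(): acc = 42 + 3 = 45. result = 45

The answer is 45.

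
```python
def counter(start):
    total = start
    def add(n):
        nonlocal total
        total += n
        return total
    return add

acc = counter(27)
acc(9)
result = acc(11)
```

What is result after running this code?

Step 1: counter(27) creates closure with total = 27.
Step 2: First acc(9): total = 27 + 9 = 36.
Step 3: Second acc(11): total = 36 + 11 = 47. result = 47

The answer is 47.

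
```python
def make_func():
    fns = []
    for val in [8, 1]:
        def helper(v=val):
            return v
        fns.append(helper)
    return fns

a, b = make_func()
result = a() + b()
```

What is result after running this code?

Step 1: Default argument v=val captures val at each iteration.
Step 2: a() returns 8 (captured at first iteration), b() returns 1 (captured at second).
Step 3: result = 8 + 1 = 9

The answer is 9.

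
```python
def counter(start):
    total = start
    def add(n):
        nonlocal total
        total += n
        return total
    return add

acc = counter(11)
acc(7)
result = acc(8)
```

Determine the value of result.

Step 1: counter(11) creates closure with total = 11.
Step 2: First acc(7): total = 11 + 7 = 18.
Step 3: Second acc(8): total = 18 + 8 = 26. result = 26

The answer is 26.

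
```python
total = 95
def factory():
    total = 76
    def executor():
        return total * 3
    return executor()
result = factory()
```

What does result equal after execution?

Step 1: factory() shadows global total with total = 76.
Step 2: executor() finds total = 76 in enclosing scope, computes 76 * 3 = 228.
Step 3: result = 228

The answer is 228.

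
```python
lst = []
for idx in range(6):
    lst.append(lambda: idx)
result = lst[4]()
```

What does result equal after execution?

Step 1: The loop creates 6 lambdas, all referencing the same variable idx.
Step 2: After the loop, idx = 5 (final value).
Step 3: lst[4]() looks up idx at call time and finds 5. This is the late binding gotcha. result = 5

The answer is 5.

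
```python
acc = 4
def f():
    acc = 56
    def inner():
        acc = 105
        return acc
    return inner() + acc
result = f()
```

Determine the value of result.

Step 1: f() has local acc = 56. inner() has local acc = 105.
Step 2: inner() returns its local acc = 105.
Step 3: f() returns 105 + its own acc (56) = 161

The answer is 161.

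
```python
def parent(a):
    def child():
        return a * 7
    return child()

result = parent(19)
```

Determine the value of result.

Step 1: parent(19) binds parameter a = 19.
Step 2: child() accesses a = 19 from enclosing scope.
Step 3: result = 19 * 7 = 133

The answer is 133.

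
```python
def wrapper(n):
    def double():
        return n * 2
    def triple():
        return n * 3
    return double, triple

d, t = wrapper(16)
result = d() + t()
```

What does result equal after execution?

Step 1: Both closures capture the same n = 16.
Step 2: d() = 16 * 2 = 32, t() = 16 * 3 = 48.
Step 3: result = 32 + 48 = 80

The answer is 80.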